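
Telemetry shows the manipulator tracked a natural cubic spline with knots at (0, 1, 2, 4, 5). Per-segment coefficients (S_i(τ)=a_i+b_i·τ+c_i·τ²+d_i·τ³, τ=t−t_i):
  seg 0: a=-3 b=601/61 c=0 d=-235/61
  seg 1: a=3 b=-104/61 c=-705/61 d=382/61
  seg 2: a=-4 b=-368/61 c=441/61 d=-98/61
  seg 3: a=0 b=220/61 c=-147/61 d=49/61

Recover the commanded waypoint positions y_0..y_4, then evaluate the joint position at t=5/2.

y_0 = S_0(0) = a_0 = -3
y_1 = S_1(0) = a_1 = 3
y_2 = S_2(0) = a_2 = -4
y_3 = S_3(0) = a_3 = 0
y_4 = S_3(1) = 2
t_q=5/2 is in segment 2 (τ=1/2); S_2(τ)=-330/61

y_0=-3 y_1=3 y_2=-4 y_3=0 y_4=2
S(5/2) = -330/61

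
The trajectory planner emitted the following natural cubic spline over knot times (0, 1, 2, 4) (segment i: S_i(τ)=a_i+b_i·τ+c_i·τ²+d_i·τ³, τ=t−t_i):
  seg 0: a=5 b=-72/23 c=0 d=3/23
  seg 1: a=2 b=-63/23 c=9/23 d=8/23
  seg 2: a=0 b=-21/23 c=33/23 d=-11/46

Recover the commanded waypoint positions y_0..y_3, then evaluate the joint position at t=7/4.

y_0=5 y_1=2 y_2=0 y_3=2
S(7/4) = 5/16

y_0 = S_0(0) = a_0 = 5
y_1 = S_1(0) = a_1 = 2
y_2 = S_2(0) = a_2 = 0
y_3 = S_2(2) = 2
t_q=7/4 is in segment 1 (τ=3/4); S_1(τ)=5/16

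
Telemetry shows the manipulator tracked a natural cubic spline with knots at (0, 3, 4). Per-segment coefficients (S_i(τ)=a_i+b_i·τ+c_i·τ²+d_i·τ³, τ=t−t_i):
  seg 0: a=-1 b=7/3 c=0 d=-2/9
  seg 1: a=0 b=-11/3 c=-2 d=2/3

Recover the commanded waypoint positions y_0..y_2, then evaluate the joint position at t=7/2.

y_0 = S_0(0) = a_0 = -1
y_1 = S_1(0) = a_1 = 0
y_2 = S_1(1) = -5
t_q=7/2 is in segment 1 (τ=1/2); S_1(τ)=-9/4

y_0=-1 y_1=0 y_2=-5
S(7/2) = -9/4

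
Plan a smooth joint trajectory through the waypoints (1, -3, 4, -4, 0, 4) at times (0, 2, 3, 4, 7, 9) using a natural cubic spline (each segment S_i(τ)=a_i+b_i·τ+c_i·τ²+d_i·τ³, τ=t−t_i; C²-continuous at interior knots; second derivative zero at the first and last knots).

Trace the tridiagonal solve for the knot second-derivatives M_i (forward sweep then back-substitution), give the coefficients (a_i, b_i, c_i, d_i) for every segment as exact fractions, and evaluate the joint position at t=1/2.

  seg 0: a=1 b=-31172/4719 c=0 d=10867/9438
  seg 1: a=-3 b=34030/4719 c=10867/1573 d=-33598/4719
  seg 2: a=4 b=-142/429 c=-22731/1573 d=32003/4719
  seg 3: a=-4 b=-41939/4719 c=9272/1573 d=-301/363
  seg 4: a=0 b=19306/4719 c=-2467/1573 d=2467/9438
S(1/2) = -54335/25168

Δ: Δ0=-2, Δ1=7, Δ2=-8, Δ3=4/3, Δ4=2
row 1: diag=6, rhs=54; c'=1/6, d'=9
row 2: denom=4−1·1/6=23/6; d'=(-90−1·9)/(23/6)=-594/23
row 3: denom=8−1·6/23=178/23; d'=(56−1·-594/23)/(178/23)=941/89
row 4: denom=10−3·69/178=1573/178; d'=(4−3·941/89)/(1573/178)=-4934/1573
back: M4=-4934/1573
back: M3=941/89−69/178·-4934/1573=18544/1573
back: M2=-594/23−6/23·18544/1573=-45462/1573
back: M1=9−1/6·-45462/1573=21734/1573
M: M0=0, M1=21734/1573, M2=-45462/1573, M3=18544/1573, M4=-4934/1573, M5=0
seg 0: a=1, c=M0/2=0, d=(M1−M0)/(6·2)=10867/9438, b=Δ0−h0·(2M0+M1)/6=-31172/4719
seg 1: a=-3, c=M1/2=10867/1573, d=(M2−M1)/(6·1)=-33598/4719, b=Δ1−h1·(2M1+M2)/6=34030/4719
seg 2: a=4, c=M2/2=-22731/1573, d=(M3−M2)/(6·1)=32003/4719, b=Δ2−h2·(2M2+M3)/6=-142/429
seg 3: a=-4, c=M3/2=9272/1573, d=(M4−M3)/(6·3)=-301/363, b=Δ3−h3·(2M3+M4)/6=-41939/4719
seg 4: a=0, c=M4/2=-2467/1573, d=(M5−M4)/(6·2)=2467/9438, b=Δ4−h4·(2M4+M5)/6=19306/4719
t_q=1/2 → seg 0, τ=1/2; S=1+-31172/4719·τ+0·τ²+10867/9438·τ³=-54335/25168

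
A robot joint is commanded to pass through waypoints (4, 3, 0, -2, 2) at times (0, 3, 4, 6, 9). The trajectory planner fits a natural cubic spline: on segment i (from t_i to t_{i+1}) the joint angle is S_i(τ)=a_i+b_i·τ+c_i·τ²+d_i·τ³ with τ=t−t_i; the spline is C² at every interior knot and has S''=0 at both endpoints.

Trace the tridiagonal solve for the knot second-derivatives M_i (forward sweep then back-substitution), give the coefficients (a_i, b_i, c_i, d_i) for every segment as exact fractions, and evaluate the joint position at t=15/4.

  seg 0: a=4 b=58/73 c=0 d=-247/1971
  seg 1: a=3 b=-189/73 c=-247/219 d=157/219
  seg 2: a=0 b=-590/219 c=224/219 d=-77/876
  seg 3: a=-2 b=25/73 c=217/438 d=-217/3942
S(15/4) = 3393/4672

Δ: Δ0=-1/3, Δ1=-3, Δ2=-1, Δ3=4/3
row 1: diag=8, rhs=-16; c'=1/8, d'=-2
row 2: denom=6−1·1/8=47/8; d'=(12−1·-2)/(47/8)=112/47
row 3: denom=10−2·16/47=438/47; d'=(14−2·112/47)/(438/47)=217/219
back: M3=217/219
back: M2=112/47−16/47·217/219=448/219
back: M1=-2−1/8·448/219=-494/219
M: M0=0, M1=-494/219, M2=448/219, M3=217/219, M4=0
seg 0: a=4, c=M0/2=0, d=(M1−M0)/(6·3)=-247/1971, b=Δ0−h0·(2M0+M1)/6=58/73
seg 1: a=3, c=M1/2=-247/219, d=(M2−M1)/(6·1)=157/219, b=Δ1−h1·(2M1+M2)/6=-189/73
seg 2: a=0, c=M2/2=224/219, d=(M3−M2)/(6·2)=-77/876, b=Δ2−h2·(2M2+M3)/6=-590/219
seg 3: a=-2, c=M3/2=217/438, d=(M4−M3)/(6·3)=-217/3942, b=Δ3−h3·(2M3+M4)/6=25/73
t_q=15/4 → seg 1, τ=3/4; S=3+-189/73·τ+-247/219·τ²+157/219·τ³=3393/4672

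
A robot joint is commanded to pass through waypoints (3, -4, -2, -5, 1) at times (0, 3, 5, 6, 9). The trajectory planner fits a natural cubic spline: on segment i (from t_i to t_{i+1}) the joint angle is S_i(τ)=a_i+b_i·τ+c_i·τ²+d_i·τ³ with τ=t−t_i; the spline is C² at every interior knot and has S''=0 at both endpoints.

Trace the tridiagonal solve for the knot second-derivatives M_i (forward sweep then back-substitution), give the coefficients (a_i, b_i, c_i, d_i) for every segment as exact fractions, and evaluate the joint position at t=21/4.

  seg 0: a=3 b=-857/219 c=0 d=346/1971
  seg 1: a=-4 b=181/219 c=346/219 d=-109/146
  seg 2: a=-2 b=-397/219 c=-635/219 d=125/73
  seg 3: a=-5 b=-542/219 c=490/219 d=-490/1971
S(21/4) = -12183/4672

Δ: Δ0=-7/3, Δ1=1, Δ2=-3, Δ3=2
row 1: diag=10, rhs=20; c'=1/5, d'=2
row 2: denom=6−2·1/5=28/5; d'=(-24−2·2)/(28/5)=-5
row 3: denom=8−1·5/28=219/28; d'=(30−1·-5)/(219/28)=980/219
back: M3=980/219
back: M2=-5−5/28·980/219=-1270/219
back: M1=2−1/5·-1270/219=692/219
M: M0=0, M1=692/219, M2=-1270/219, M3=980/219, M4=0
seg 0: a=3, c=M0/2=0, d=(M1−M0)/(6·3)=346/1971, b=Δ0−h0·(2M0+M1)/6=-857/219
seg 1: a=-4, c=M1/2=346/219, d=(M2−M1)/(6·2)=-109/146, b=Δ1−h1·(2M1+M2)/6=181/219
seg 2: a=-2, c=M2/2=-635/219, d=(M3−M2)/(6·1)=125/73, b=Δ2−h2·(2M2+M3)/6=-397/219
seg 3: a=-5, c=M3/2=490/219, d=(M4−M3)/(6·3)=-490/1971, b=Δ3−h3·(2M3+M4)/6=-542/219
t_q=21/4 → seg 2, τ=1/4; S=-2+-397/219·τ+-635/219·τ²+125/73·τ³=-12183/4672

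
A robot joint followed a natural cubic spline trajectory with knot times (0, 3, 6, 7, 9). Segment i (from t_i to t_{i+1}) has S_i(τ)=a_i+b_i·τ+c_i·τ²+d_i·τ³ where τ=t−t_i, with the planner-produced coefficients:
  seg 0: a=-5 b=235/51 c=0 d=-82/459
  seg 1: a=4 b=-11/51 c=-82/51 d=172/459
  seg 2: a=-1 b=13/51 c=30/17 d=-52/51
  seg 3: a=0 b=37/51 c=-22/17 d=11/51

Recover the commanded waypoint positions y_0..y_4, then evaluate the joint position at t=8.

y_0 = S_0(0) = a_0 = -5
y_1 = S_1(0) = a_1 = 4
y_2 = S_2(0) = a_2 = -1
y_3 = S_3(0) = a_3 = 0
y_4 = S_3(2) = -2
t_q=8 is in segment 3 (τ=1); S_3(τ)=-6/17

y_0=-5 y_1=4 y_2=-1 y_3=0 y_4=-2
S(8) = -6/17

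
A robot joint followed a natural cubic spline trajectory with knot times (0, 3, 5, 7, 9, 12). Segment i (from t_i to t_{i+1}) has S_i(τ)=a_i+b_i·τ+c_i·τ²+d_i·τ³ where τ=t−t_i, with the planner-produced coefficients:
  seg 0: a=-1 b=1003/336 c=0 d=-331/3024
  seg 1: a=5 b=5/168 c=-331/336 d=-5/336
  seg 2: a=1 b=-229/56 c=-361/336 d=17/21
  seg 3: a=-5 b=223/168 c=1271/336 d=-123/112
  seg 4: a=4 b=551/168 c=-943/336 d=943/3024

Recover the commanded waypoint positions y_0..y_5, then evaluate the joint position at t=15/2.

y_0=-1 y_1=5 y_2=1 y_3=-5 y_4=4 y_5=-3
S(15/2) = -3161/896

y_0 = S_0(0) = a_0 = -1
y_1 = S_1(0) = a_1 = 5
y_2 = S_2(0) = a_2 = 1
y_3 = S_3(0) = a_3 = -5
y_4 = S_4(0) = a_4 = 4
y_5 = S_4(3) = -3
t_q=15/2 is in segment 3 (τ=1/2); S_3(τ)=-3161/896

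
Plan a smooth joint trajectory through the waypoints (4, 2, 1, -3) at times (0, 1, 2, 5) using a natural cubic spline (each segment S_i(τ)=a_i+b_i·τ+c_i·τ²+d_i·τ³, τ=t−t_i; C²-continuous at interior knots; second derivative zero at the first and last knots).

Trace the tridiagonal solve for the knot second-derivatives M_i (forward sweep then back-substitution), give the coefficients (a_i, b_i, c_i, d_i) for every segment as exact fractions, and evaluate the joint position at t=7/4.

  seg 0: a=4 b=-211/93 c=0 d=25/93
  seg 1: a=2 b=-136/93 c=25/31 d=-32/93
  seg 2: a=1 b=-82/93 c=-7/31 d=7/279
S(7/4) = 601/496

Δ: Δ0=-2, Δ1=-1, Δ2=-4/3
row 1: diag=4, rhs=6; c'=1/4, d'=3/2
row 2: denom=8−1·1/4=31/4; d'=(-2−1·3/2)/(31/4)=-14/31
back: M2=-14/31
back: M1=3/2−1/4·-14/31=50/31
M: M0=0, M1=50/31, M2=-14/31, M3=0
seg 0: a=4, c=M0/2=0, d=(M1−M0)/(6·1)=25/93, b=Δ0−h0·(2M0+M1)/6=-211/93
seg 1: a=2, c=M1/2=25/31, d=(M2−M1)/(6·1)=-32/93, b=Δ1−h1·(2M1+M2)/6=-136/93
seg 2: a=1, c=M2/2=-7/31, d=(M3−M2)/(6·3)=7/279, b=Δ2−h2·(2M2+M3)/6=-82/93
t_q=7/4 → seg 1, τ=3/4; S=2+-136/93·τ+25/31·τ²+-32/93·τ³=601/496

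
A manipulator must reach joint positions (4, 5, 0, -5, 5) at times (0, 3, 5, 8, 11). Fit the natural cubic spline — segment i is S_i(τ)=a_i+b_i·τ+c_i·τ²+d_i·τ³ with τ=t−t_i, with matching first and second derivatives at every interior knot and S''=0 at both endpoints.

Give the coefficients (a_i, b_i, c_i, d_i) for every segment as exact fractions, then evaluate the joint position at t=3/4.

  seg 0: a=4 b=845/708 c=0 d=-203/2124
  seg 1: a=5 b=-491/354 c=-203/236 d=215/1416
  seg 2: a=0 b=-532/177 c=3/59 d=70/531
  seg 3: a=-5 b=152/177 c=73/59 d=-73/531
S(3/4) = 73327/15104

Δ: Δ0=1/3, Δ1=-5/2, Δ2=-5/3, Δ3=10/3
row 1: diag=10, rhs=-17; c'=1/5, d'=-17/10
row 2: denom=10−2·1/5=48/5; d'=(5−2·-17/10)/(48/5)=7/8
row 3: denom=12−3·5/16=177/16; d'=(30−3·7/8)/(177/16)=146/59
back: M3=146/59
back: M2=7/8−5/16·146/59=6/59
back: M1=-17/10−1/5·6/59=-203/118
M: M0=0, M1=-203/118, M2=6/59, M3=146/59, M4=0
seg 0: a=4, c=M0/2=0, d=(M1−M0)/(6·3)=-203/2124, b=Δ0−h0·(2M0+M1)/6=845/708
seg 1: a=5, c=M1/2=-203/236, d=(M2−M1)/(6·2)=215/1416, b=Δ1−h1·(2M1+M2)/6=-491/354
seg 2: a=0, c=M2/2=3/59, d=(M3−M2)/(6·3)=70/531, b=Δ2−h2·(2M2+M3)/6=-532/177
seg 3: a=-5, c=M3/2=73/59, d=(M4−M3)/(6·3)=-73/531, b=Δ3−h3·(2M3+M4)/6=152/177
t_q=3/4 → seg 0, τ=3/4; S=4+845/708·τ+0·τ²+-203/2124·τ³=73327/15104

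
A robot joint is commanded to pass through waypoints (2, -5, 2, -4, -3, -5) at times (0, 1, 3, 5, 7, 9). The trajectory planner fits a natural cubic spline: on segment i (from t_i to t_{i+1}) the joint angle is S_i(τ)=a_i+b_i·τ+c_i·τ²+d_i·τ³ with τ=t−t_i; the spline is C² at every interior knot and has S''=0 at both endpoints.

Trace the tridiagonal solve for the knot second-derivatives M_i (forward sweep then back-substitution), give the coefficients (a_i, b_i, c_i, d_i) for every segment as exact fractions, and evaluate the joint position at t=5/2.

  seg 0: a=2 b=-2843/306 c=0 d=701/306
  seg 1: a=-5 b=-370/153 c=701/102 d=-2395/1224
  seg 2: a=2 b=487/306 c=-331/68 d=787/612
  seg 3: a=-4 b=-749/306 c=581/204 d=-841/1224
  seg 4: a=-3 b=107/153 c=-65/51 d=65/306
S(5/2) = 757/3264

Δ: Δ0=-7, Δ1=7/2, Δ2=-3, Δ3=1/2, Δ4=-1
row 1: diag=6, rhs=63; c'=1/3, d'=21/2
row 2: denom=8−2·1/3=22/3; d'=(-39−2·21/2)/(22/3)=-90/11
row 3: denom=8−2·3/11=82/11; d'=(21−2·-90/11)/(82/11)=411/82
row 4: denom=8−2·11/41=306/41; d'=(-9−2·411/82)/(306/41)=-130/51
back: M4=-130/51
back: M3=411/82−11/41·-130/51=581/102
back: M2=-90/11−3/11·581/102=-331/34
back: M1=21/2−1/3·-331/34=701/51
M: M0=0, M1=701/51, M2=-331/34, M3=581/102, M4=-130/51, M5=0
seg 0: a=2, c=M0/2=0, d=(M1−M0)/(6·1)=701/306, b=Δ0−h0·(2M0+M1)/6=-2843/306
seg 1: a=-5, c=M1/2=701/102, d=(M2−M1)/(6·2)=-2395/1224, b=Δ1−h1·(2M1+M2)/6=-370/153
seg 2: a=2, c=M2/2=-331/68, d=(M3−M2)/(6·2)=787/612, b=Δ2−h2·(2M2+M3)/6=487/306
seg 3: a=-4, c=M3/2=581/204, d=(M4−M3)/(6·2)=-841/1224, b=Δ3−h3·(2M3+M4)/6=-749/306
seg 4: a=-3, c=M4/2=-65/51, d=(M5−M4)/(6·2)=65/306, b=Δ4−h4·(2M4+M5)/6=107/153
t_q=5/2 → seg 1, τ=3/2; S=-5+-370/153·τ+701/102·τ²+-2395/1224·τ³=757/3264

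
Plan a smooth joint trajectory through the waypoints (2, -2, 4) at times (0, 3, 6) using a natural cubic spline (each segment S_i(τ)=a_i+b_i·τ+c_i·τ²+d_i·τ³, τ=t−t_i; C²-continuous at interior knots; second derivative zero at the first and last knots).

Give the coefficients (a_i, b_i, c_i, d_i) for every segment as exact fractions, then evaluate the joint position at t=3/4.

  seg 0: a=2 b=-13/6 c=0 d=5/54
  seg 1: a=-2 b=1/3 c=5/6 d=-5/54
S(3/4) = 53/128

Δ: Δ0=-4/3, Δ1=2
row 1: diag=12, rhs=20; c'=1/4, d'=5/3
back: M1=5/3
M: M0=0, M1=5/3, M2=0
seg 0: a=2, c=M0/2=0, d=(M1−M0)/(6·3)=5/54, b=Δ0−h0·(2M0+M1)/6=-13/6
seg 1: a=-2, c=M1/2=5/6, d=(M2−M1)/(6·3)=-5/54, b=Δ1−h1·(2M1+M2)/6=1/3
t_q=3/4 → seg 0, τ=3/4; S=2+-13/6·τ+0·τ²+5/54·τ³=53/128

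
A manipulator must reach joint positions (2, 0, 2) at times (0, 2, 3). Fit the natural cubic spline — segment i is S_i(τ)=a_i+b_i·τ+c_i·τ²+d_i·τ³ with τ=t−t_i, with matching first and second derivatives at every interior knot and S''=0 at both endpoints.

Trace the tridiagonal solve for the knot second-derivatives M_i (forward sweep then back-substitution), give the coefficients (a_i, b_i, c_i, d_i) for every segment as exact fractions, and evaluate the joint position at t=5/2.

  seg 0: a=2 b=-2 c=0 d=1/4
  seg 1: a=0 b=1 c=3/2 d=-1/2
S(5/2) = 13/16

Δ: Δ0=-1, Δ1=2
row 1: diag=6, rhs=18; c'=1/6, d'=3
back: M1=3
M: M0=0, M1=3, M2=0
seg 0: a=2, c=M0/2=0, d=(M1−M0)/(6·2)=1/4, b=Δ0−h0·(2M0+M1)/6=-2
seg 1: a=0, c=M1/2=3/2, d=(M2−M1)/(6·1)=-1/2, b=Δ1−h1·(2M1+M2)/6=1
t_q=5/2 → seg 1, τ=1/2; S=0+1·τ+3/2·τ²+-1/2·τ³=13/16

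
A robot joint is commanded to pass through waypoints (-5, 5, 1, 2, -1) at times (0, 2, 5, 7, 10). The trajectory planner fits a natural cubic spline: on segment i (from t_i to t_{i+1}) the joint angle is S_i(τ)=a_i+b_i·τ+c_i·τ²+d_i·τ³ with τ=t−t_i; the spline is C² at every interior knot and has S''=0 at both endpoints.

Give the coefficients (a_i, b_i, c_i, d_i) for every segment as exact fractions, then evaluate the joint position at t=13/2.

Δ: Δ0=5, Δ1=-4/3, Δ2=1/2, Δ3=-1
row 1: diag=10, rhs=-38; c'=3/10, d'=-19/5
row 2: denom=10−3·3/10=91/10; d'=(11−3·-19/5)/(91/10)=32/13
row 3: denom=10−2·20/91=870/91; d'=(-9−2·32/13)/(870/91)=-1267/870
back: M3=-1267/870
back: M2=32/13−20/91·-1267/870=242/87
back: M1=-19/5−3/10·242/87=-672/145
M: M0=0, M1=-672/145, M2=242/87, M3=-1267/870, M4=0
seg 0: a=-5, c=M0/2=0, d=(M1−M0)/(6·2)=-56/145, b=Δ0−h0·(2M0+M1)/6=949/145
seg 1: a=5, c=M1/2=-336/145, d=(M2−M1)/(6·3)=1613/3915, b=Δ1−h1·(2M1+M2)/6=277/145
seg 2: a=1, c=M2/2=121/87, d=(M3−M2)/(6·2)=-1229/3480, b=Δ2−h2·(2M2+M3)/6=-126/145
seg 3: a=2, c=M3/2=-1267/1740, d=(M4−M3)/(6·3)=1267/15660, b=Δ3−h3·(2M3+M4)/6=397/870
t_q=13/2 → seg 2, τ=3/2; S=1+-126/145·τ+121/87·τ²+-1229/3480·τ³=15163/9280

  seg 0: a=-5 b=949/145 c=0 d=-56/145
  seg 1: a=5 b=277/145 c=-336/145 d=1613/3915
  seg 2: a=1 b=-126/145 c=121/87 d=-1229/3480
  seg 3: a=2 b=397/870 c=-1267/1740 d=1267/15660
S(13/2) = 15163/9280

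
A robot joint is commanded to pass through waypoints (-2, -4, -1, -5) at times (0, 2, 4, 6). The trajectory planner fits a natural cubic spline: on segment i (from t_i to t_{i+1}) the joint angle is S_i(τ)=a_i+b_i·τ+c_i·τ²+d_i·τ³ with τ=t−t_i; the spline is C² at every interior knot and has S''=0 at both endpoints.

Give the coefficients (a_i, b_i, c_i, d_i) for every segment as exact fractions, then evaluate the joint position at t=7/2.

Δ: Δ0=-1, Δ1=3/2, Δ2=-2
row 1: diag=8, rhs=15; c'=1/4, d'=15/8
row 2: denom=8−2·1/4=15/2; d'=(-21−2·15/8)/(15/2)=-33/10
back: M2=-33/10
back: M1=15/8−1/4·-33/10=27/10
M: M0=0, M1=27/10, M2=-33/10, M3=0
seg 0: a=-2, c=M0/2=0, d=(M1−M0)/(6·2)=9/40, b=Δ0−h0·(2M0+M1)/6=-19/10
seg 1: a=-4, c=M1/2=27/20, d=(M2−M1)/(6·2)=-1/2, b=Δ1−h1·(2M1+M2)/6=4/5
seg 2: a=-1, c=M2/2=-33/20, d=(M3−M2)/(6·2)=11/40, b=Δ2−h2·(2M2+M3)/6=1/5
t_q=7/2 → seg 1, τ=3/2; S=-4+4/5·τ+27/20·τ²+-1/2·τ³=-29/20

  seg 0: a=-2 b=-19/10 c=0 d=9/40
  seg 1: a=-4 b=4/5 c=27/20 d=-1/2
  seg 2: a=-1 b=1/5 c=-33/20 d=11/40
S(7/2) = -29/20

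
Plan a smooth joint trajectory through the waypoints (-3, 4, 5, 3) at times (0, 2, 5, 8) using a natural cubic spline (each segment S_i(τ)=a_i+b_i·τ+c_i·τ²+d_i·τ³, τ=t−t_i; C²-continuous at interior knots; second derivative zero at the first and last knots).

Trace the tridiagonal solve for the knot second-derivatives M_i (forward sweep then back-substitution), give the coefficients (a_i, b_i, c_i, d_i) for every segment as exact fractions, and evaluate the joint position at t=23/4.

Δ: Δ0=7/2, Δ1=1/3, Δ2=-2/3
row 1: diag=10, rhs=-19; c'=3/10, d'=-19/10
row 2: denom=12−3·3/10=111/10; d'=(-6−3·-19/10)/(111/10)=-1/37
back: M2=-1/37
back: M1=-19/10−3/10·-1/37=-70/37
M: M0=0, M1=-70/37, M2=-1/37, M3=0
seg 0: a=-3, c=M0/2=0, d=(M1−M0)/(6·2)=-35/222, b=Δ0−h0·(2M0+M1)/6=917/222
seg 1: a=4, c=M1/2=-35/37, d=(M2−M1)/(6·3)=23/222, b=Δ1−h1·(2M1+M2)/6=497/222
seg 2: a=5, c=M2/2=-1/74, d=(M3−M2)/(6·3)=1/666, b=Δ2−h2·(2M2+M3)/6=-71/111
t_q=23/4 → seg 2, τ=3/4; S=5+-71/111·τ+-1/74·τ²+1/666·τ³=21375/4736

  seg 0: a=-3 b=917/222 c=0 d=-35/222
  seg 1: a=4 b=497/222 c=-35/37 d=23/222
  seg 2: a=5 b=-71/111 c=-1/74 d=1/666
S(23/4) = 21375/4736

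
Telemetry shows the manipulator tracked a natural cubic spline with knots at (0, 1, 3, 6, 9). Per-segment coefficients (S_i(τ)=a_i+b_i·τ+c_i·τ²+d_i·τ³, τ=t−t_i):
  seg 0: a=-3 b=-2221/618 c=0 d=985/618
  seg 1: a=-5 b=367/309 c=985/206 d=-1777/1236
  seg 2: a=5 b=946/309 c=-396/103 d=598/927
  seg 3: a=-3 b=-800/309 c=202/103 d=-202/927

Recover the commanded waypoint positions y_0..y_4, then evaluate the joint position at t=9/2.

y_0=-3 y_1=-5 y_2=5 y_3=-3 y_4=1
S(9/2) = 1285/412

y_0 = S_0(0) = a_0 = -3
y_1 = S_1(0) = a_1 = -5
y_2 = S_2(0) = a_2 = 5
y_3 = S_3(0) = a_3 = -3
y_4 = S_3(3) = 1
t_q=9/2 is in segment 2 (τ=3/2); S_2(τ)=1285/412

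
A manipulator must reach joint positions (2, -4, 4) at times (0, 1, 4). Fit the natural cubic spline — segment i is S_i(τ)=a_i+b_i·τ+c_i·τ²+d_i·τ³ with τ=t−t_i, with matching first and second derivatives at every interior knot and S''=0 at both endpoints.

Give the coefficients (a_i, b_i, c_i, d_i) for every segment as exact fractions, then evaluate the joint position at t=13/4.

  seg 0: a=2 b=-85/12 c=0 d=13/12
  seg 1: a=-4 b=-23/6 c=13/4 d=-13/36
S(13/4) = -73/256

Δ: Δ0=-6, Δ1=8/3
row 1: diag=8, rhs=52; c'=3/8, d'=13/2
back: M1=13/2
M: M0=0, M1=13/2, M2=0
seg 0: a=2, c=M0/2=0, d=(M1−M0)/(6·1)=13/12, b=Δ0−h0·(2M0+M1)/6=-85/12
seg 1: a=-4, c=M1/2=13/4, d=(M2−M1)/(6·3)=-13/36, b=Δ1−h1·(2M1+M2)/6=-23/6
t_q=13/4 → seg 1, τ=9/4; S=-4+-23/6·τ+13/4·τ²+-13/36·τ³=-73/256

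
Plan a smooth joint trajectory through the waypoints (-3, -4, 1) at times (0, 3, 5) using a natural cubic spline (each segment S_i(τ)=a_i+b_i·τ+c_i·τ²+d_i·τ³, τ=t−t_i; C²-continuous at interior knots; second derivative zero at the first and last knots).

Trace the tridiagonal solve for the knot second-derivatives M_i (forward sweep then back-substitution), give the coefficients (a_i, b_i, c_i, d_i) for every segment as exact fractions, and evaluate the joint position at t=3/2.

  seg 0: a=-3 b=-71/60 c=0 d=17/180
  seg 1: a=-4 b=41/30 c=17/20 d=-17/120
S(3/2) = -713/160

Δ: Δ0=-1/3, Δ1=5/2
row 1: diag=10, rhs=17; c'=1/5, d'=17/10
back: M1=17/10
M: M0=0, M1=17/10, M2=0
seg 0: a=-3, c=M0/2=0, d=(M1−M0)/(6·3)=17/180, b=Δ0−h0·(2M0+M1)/6=-71/60
seg 1: a=-4, c=M1/2=17/20, d=(M2−M1)/(6·2)=-17/120, b=Δ1−h1·(2M1+M2)/6=41/30
t_q=3/2 → seg 0, τ=3/2; S=-3+-71/60·τ+0·τ²+17/180·τ³=-713/160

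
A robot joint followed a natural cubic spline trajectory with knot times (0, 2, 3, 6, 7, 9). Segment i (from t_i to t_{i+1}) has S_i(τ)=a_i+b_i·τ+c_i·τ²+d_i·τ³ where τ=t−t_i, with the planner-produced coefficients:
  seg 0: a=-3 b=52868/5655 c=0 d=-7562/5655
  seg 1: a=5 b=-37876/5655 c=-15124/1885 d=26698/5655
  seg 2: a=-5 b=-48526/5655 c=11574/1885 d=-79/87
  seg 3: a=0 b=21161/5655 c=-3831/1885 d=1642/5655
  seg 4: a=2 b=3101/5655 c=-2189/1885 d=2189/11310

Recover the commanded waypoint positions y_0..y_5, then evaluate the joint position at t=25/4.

y_0 = S_0(0) = a_0 = -3
y_1 = S_1(0) = a_1 = 5
y_2 = S_2(0) = a_2 = -5
y_3 = S_3(0) = a_3 = 0
y_4 = S_4(0) = a_4 = 2
y_5 = S_4(2) = 0
t_q=25/4 is in segment 3 (τ=1/4); S_3(τ)=49041/60320

y_0=-3 y_1=5 y_2=-5 y_3=0 y_4=2 y_5=0
S(25/4) = 49041/60320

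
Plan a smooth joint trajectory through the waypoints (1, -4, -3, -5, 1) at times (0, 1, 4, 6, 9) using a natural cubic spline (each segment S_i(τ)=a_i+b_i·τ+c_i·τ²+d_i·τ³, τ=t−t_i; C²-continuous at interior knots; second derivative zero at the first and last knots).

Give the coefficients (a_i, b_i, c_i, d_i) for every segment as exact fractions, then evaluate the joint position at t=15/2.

Δ: Δ0=-5, Δ1=1/3, Δ2=-1, Δ3=2
row 1: diag=8, rhs=32; c'=3/8, d'=4
row 2: denom=10−3·3/8=71/8; d'=(-8−3·4)/(71/8)=-160/71
row 3: denom=10−2·16/71=678/71; d'=(18−2·-160/71)/(678/71)=799/339
back: M3=799/339
back: M2=-160/71−16/71·799/339=-944/339
back: M1=4−3/8·-944/339=570/113
M: M0=0, M1=570/113, M2=-944/339, M3=799/339, M4=0
seg 0: a=1, c=M0/2=0, d=(M1−M0)/(6·1)=95/113, b=Δ0−h0·(2M0+M1)/6=-660/113
seg 1: a=-4, c=M1/2=285/113, d=(M2−M1)/(6·3)=-1327/3051, b=Δ1−h1·(2M1+M2)/6=-375/113
seg 2: a=-3, c=M2/2=-472/339, d=(M3−M2)/(6·2)=581/1356, b=Δ2−h2·(2M2+M3)/6=8/113
seg 3: a=-5, c=M3/2=799/678, d=(M4−M3)/(6·3)=-799/6102, b=Δ3−h3·(2M3+M4)/6=-121/339
t_q=15/2 → seg 3, τ=3/2; S=-5+-121/339·τ+799/678·τ²+-799/6102·τ³=-6013/1808

  seg 0: a=1 b=-660/113 c=0 d=95/113
  seg 1: a=-4 b=-375/113 c=285/113 d=-1327/3051
  seg 2: a=-3 b=8/113 c=-472/339 d=581/1356
  seg 3: a=-5 b=-121/339 c=799/678 d=-799/6102
S(15/2) = -6013/1808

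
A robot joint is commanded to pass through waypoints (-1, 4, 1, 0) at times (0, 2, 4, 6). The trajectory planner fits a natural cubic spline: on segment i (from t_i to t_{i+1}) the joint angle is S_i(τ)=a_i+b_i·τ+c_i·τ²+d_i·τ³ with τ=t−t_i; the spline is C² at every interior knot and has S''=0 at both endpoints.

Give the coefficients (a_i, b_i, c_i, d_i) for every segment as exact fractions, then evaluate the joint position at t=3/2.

  seg 0: a=-1 b=109/30 c=0 d=-17/60
  seg 1: a=4 b=7/30 c=-17/10 d=5/12
  seg 2: a=1 b=-47/30 c=4/5 d=-2/15
S(3/2) = 559/160

Δ: Δ0=5/2, Δ1=-3/2, Δ2=-1/2
row 1: diag=8, rhs=-24; c'=1/4, d'=-3
row 2: denom=8−2·1/4=15/2; d'=(6−2·-3)/(15/2)=8/5
back: M2=8/5
back: M1=-3−1/4·8/5=-17/5
M: M0=0, M1=-17/5, M2=8/5, M3=0
seg 0: a=-1, c=M0/2=0, d=(M1−M0)/(6·2)=-17/60, b=Δ0−h0·(2M0+M1)/6=109/30
seg 1: a=4, c=M1/2=-17/10, d=(M2−M1)/(6·2)=5/12, b=Δ1−h1·(2M1+M2)/6=7/30
seg 2: a=1, c=M2/2=4/5, d=(M3−M2)/(6·2)=-2/15, b=Δ2−h2·(2M2+M3)/6=-47/30
t_q=3/2 → seg 0, τ=3/2; S=-1+109/30·τ+0·τ²+-17/60·τ³=559/160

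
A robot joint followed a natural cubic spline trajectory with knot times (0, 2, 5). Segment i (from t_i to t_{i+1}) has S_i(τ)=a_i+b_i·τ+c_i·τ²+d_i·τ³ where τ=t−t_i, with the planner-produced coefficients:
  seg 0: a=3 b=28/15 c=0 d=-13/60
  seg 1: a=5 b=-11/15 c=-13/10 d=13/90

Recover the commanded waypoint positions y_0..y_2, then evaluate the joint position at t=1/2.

y_0=3 y_1=5 y_2=-5
S(1/2) = 125/32

y_0 = S_0(0) = a_0 = 3
y_1 = S_1(0) = a_1 = 5
y_2 = S_1(3) = -5
t_q=1/2 is in segment 0 (τ=1/2); S_0(τ)=125/32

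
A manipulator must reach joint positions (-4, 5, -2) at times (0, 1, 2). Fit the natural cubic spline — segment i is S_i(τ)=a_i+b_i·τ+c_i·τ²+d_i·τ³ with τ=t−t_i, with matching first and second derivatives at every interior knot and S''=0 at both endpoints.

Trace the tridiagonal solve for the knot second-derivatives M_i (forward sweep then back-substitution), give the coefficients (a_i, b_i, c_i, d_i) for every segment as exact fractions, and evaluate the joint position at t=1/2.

Δ: Δ0=9, Δ1=-7
row 1: diag=4, rhs=-96; c'=1/4, d'=-24
back: M1=-24
M: M0=0, M1=-24, M2=0
seg 0: a=-4, c=M0/2=0, d=(M1−M0)/(6·1)=-4, b=Δ0−h0·(2M0+M1)/6=13
seg 1: a=5, c=M1/2=-12, d=(M2−M1)/(6·1)=4, b=Δ1−h1·(2M1+M2)/6=1
t_q=1/2 → seg 0, τ=1/2; S=-4+13·τ+0·τ²+-4·τ³=2

  seg 0: a=-4 b=13 c=0 d=-4
  seg 1: a=5 b=1 c=-12 d=4
S(1/2) = 2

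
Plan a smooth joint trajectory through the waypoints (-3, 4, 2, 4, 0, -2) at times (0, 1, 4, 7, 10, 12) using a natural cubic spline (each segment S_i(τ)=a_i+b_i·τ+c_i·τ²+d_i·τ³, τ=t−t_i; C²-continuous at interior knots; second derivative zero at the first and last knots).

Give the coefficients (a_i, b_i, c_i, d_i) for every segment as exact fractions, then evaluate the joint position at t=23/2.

  seg 0: a=-3 b=24238/2979 c=0 d=-3385/2979
  seg 1: a=4 b=14083/2979 c=-3385/993 d=14396/26811
  seg 2: a=2 b=-3659/2979 c=4241/2979 d=-7078/26811
  seg 3: a=4 b=553/2979 c=-2837/2979 d=3986/26811
  seg 4: a=0 b=-4511/2979 c=383/993 d=-383/5958
S(23/2) = -25747/15888

Δ: Δ0=7, Δ1=-2/3, Δ2=2/3, Δ3=-4/3, Δ4=-1
row 1: diag=8, rhs=-46; c'=3/8, d'=-23/4
row 2: denom=12−3·3/8=87/8; d'=(8−3·-23/4)/(87/8)=202/87
row 3: denom=12−3·8/29=324/29; d'=(-12−3·202/87)/(324/29)=-275/162
row 4: denom=10−3·29/108=331/36; d'=(2−3·-275/162)/(331/36)=766/993
back: M4=766/993
back: M3=-275/162−29/108·766/993=-5674/2979
back: M2=202/87−8/29·-5674/2979=8482/2979
back: M1=-23/4−3/8·8482/2979=-6770/993
M: M0=0, M1=-6770/993, M2=8482/2979, M3=-5674/2979, M4=766/993, M5=0
seg 0: a=-3, c=M0/2=0, d=(M1−M0)/(6·1)=-3385/2979, b=Δ0−h0·(2M0+M1)/6=24238/2979
seg 1: a=4, c=M1/2=-3385/993, d=(M2−M1)/(6·3)=14396/26811, b=Δ1−h1·(2M1+M2)/6=14083/2979
seg 2: a=2, c=M2/2=4241/2979, d=(M3−M2)/(6·3)=-7078/26811, b=Δ2−h2·(2M2+M3)/6=-3659/2979
seg 3: a=4, c=M3/2=-2837/2979, d=(M4−M3)/(6·3)=3986/26811, b=Δ3−h3·(2M3+M4)/6=553/2979
seg 4: a=0, c=M4/2=383/993, d=(M5−M4)/(6·2)=-383/5958, b=Δ4−h4·(2M4+M5)/6=-4511/2979
t_q=23/2 → seg 4, τ=3/2; S=0+-4511/2979·τ+383/993·τ²+-383/5958·τ³=-25747/15888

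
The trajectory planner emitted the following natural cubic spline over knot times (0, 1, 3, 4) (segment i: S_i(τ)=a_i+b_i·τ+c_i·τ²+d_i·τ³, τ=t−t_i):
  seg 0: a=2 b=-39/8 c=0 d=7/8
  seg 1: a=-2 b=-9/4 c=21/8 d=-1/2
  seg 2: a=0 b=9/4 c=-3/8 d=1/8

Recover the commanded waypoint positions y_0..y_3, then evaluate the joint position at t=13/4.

y_0 = S_0(0) = a_0 = 2
y_1 = S_1(0) = a_1 = -2
y_2 = S_2(0) = a_2 = 0
y_3 = S_2(1) = 2
t_q=13/4 is in segment 2 (τ=1/4); S_2(τ)=277/512

y_0=2 y_1=-2 y_2=0 y_3=2
S(13/4) = 277/512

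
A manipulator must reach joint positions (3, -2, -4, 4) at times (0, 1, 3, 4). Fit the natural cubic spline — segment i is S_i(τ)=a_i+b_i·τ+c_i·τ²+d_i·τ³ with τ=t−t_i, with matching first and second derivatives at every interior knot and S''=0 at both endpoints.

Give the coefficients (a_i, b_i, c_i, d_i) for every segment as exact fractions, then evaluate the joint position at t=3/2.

  seg 0: a=3 b=-83/16 c=0 d=3/16
  seg 1: a=-2 b=-37/8 c=9/16 d=5/8
  seg 2: a=-4 b=41/8 c=69/16 d=-23/16
S(3/2) = -131/32

Δ: Δ0=-5, Δ1=-1, Δ2=8
row 1: diag=6, rhs=24; c'=1/3, d'=4
row 2: denom=6−2·1/3=16/3; d'=(54−2·4)/(16/3)=69/8
back: M2=69/8
back: M1=4−1/3·69/8=9/8
M: M0=0, M1=9/8, M2=69/8, M3=0
seg 0: a=3, c=M0/2=0, d=(M1−M0)/(6·1)=3/16, b=Δ0−h0·(2M0+M1)/6=-83/16
seg 1: a=-2, c=M1/2=9/16, d=(M2−M1)/(6·2)=5/8, b=Δ1−h1·(2M1+M2)/6=-37/8
seg 2: a=-4, c=M2/2=69/16, d=(M3−M2)/(6·1)=-23/16, b=Δ2−h2·(2M2+M3)/6=41/8
t_q=3/2 → seg 1, τ=1/2; S=-2+-37/8·τ+9/16·τ²+5/8·τ³=-131/32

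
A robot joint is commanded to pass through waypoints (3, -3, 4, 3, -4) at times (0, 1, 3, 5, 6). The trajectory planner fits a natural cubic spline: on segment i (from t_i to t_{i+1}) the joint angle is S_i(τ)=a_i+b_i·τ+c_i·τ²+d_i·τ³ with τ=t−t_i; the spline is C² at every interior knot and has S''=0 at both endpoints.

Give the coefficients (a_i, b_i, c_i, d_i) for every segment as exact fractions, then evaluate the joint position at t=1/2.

  seg 0: a=3 b=-47/6 c=0 d=11/6
  seg 1: a=-3 b=-7/3 c=11/2 d=-31/24
  seg 2: a=4 b=25/6 c=-9/4 d=-1/24
  seg 3: a=3 b=-16/3 c=-5/2 d=5/6
S(1/2) = -11/16

Δ: Δ0=-6, Δ1=7/2, Δ2=-1/2, Δ3=-7
row 1: diag=6, rhs=57; c'=1/3, d'=19/2
row 2: denom=8−2·1/3=22/3; d'=(-24−2·19/2)/(22/3)=-129/22
row 3: denom=6−2·3/11=60/11; d'=(-39−2·-129/22)/(60/11)=-5
back: M3=-5
back: M2=-129/22−3/11·-5=-9/2
back: M1=19/2−1/3·-9/2=11
M: M0=0, M1=11, M2=-9/2, M3=-5, M4=0
seg 0: a=3, c=M0/2=0, d=(M1−M0)/(6·1)=11/6, b=Δ0−h0·(2M0+M1)/6=-47/6
seg 1: a=-3, c=M1/2=11/2, d=(M2−M1)/(6·2)=-31/24, b=Δ1−h1·(2M1+M2)/6=-7/3
seg 2: a=4, c=M2/2=-9/4, d=(M3−M2)/(6·2)=-1/24, b=Δ2−h2·(2M2+M3)/6=25/6
seg 3: a=3, c=M3/2=-5/2, d=(M4−M3)/(6·1)=5/6, b=Δ3−h3·(2M3+M4)/6=-16/3
t_q=1/2 → seg 0, τ=1/2; S=3+-47/6·τ+0·τ²+11/6·τ³=-11/16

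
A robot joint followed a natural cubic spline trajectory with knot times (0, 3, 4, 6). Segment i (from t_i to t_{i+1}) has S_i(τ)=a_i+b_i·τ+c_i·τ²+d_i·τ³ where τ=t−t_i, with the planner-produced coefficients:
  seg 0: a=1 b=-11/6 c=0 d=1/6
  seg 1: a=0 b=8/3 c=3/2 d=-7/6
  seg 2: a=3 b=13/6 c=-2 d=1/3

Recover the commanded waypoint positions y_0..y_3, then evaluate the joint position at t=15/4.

y_0 = S_0(0) = a_0 = 1
y_1 = S_1(0) = a_1 = 0
y_2 = S_2(0) = a_2 = 3
y_3 = S_2(2) = 2
t_q=15/4 is in segment 1 (τ=3/4); S_1(τ)=301/128

y_0=1 y_1=0 y_2=3 y_3=2
S(15/4) = 301/128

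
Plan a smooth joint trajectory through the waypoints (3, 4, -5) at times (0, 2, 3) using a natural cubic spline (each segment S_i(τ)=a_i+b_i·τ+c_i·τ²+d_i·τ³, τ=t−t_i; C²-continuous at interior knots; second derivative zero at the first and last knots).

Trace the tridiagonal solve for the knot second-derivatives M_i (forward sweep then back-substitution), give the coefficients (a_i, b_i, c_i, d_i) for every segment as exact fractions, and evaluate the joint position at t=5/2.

Δ: Δ0=1/2, Δ1=-9
row 1: diag=6, rhs=-57; c'=1/6, d'=-19/2
back: M1=-19/2
M: M0=0, M1=-19/2, M2=0
seg 0: a=3, c=M0/2=0, d=(M1−M0)/(6·2)=-19/24, b=Δ0−h0·(2M0+M1)/6=11/3
seg 1: a=4, c=M1/2=-19/4, d=(M2−M1)/(6·1)=19/12, b=Δ1−h1·(2M1+M2)/6=-35/6
t_q=5/2 → seg 1, τ=1/2; S=4+-35/6·τ+-19/4·τ²+19/12·τ³=3/32

  seg 0: a=3 b=11/3 c=0 d=-19/24
  seg 1: a=4 b=-35/6 c=-19/4 d=19/12
S(5/2) = 3/32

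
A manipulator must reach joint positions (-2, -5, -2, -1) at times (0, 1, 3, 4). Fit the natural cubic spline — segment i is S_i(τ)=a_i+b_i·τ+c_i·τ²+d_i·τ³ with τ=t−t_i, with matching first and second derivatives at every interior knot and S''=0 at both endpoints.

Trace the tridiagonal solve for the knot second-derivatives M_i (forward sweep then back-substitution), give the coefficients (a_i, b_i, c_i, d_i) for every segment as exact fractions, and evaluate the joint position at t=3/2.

  seg 0: a=-2 b=-31/8 c=0 d=7/8
  seg 1: a=-5 b=-5/4 c=21/8 d=-5/8
  seg 2: a=-2 b=7/4 c=-9/8 d=3/8
S(3/2) = -323/64

Δ: Δ0=-3, Δ1=3/2, Δ2=1
row 1: diag=6, rhs=27; c'=1/3, d'=9/2
row 2: denom=6−2·1/3=16/3; d'=(-3−2·9/2)/(16/3)=-9/4
back: M2=-9/4
back: M1=9/2−1/3·-9/4=21/4
M: M0=0, M1=21/4, M2=-9/4, M3=0
seg 0: a=-2, c=M0/2=0, d=(M1−M0)/(6·1)=7/8, b=Δ0−h0·(2M0+M1)/6=-31/8
seg 1: a=-5, c=M1/2=21/8, d=(M2−M1)/(6·2)=-5/8, b=Δ1−h1·(2M1+M2)/6=-5/4
seg 2: a=-2, c=M2/2=-9/8, d=(M3−M2)/(6·1)=3/8, b=Δ2−h2·(2M2+M3)/6=7/4
t_q=3/2 → seg 1, τ=1/2; S=-5+-5/4·τ+21/8·τ²+-5/8·τ³=-323/64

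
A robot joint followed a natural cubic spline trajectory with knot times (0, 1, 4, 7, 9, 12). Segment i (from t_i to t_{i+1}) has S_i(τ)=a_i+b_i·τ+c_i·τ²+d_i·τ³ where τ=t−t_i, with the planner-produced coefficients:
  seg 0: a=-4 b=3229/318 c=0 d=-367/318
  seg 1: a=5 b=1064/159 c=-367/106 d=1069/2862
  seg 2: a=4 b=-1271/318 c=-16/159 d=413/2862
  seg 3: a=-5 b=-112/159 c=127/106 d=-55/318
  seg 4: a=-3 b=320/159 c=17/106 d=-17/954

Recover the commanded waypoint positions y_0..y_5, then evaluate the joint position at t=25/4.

y_0 = S_0(0) = a_0 = -4
y_1 = S_1(0) = a_1 = 5
y_2 = S_2(0) = a_2 = 4
y_3 = S_3(0) = a_3 = -5
y_4 = S_4(0) = a_4 = -3
y_5 = S_4(3) = 4
t_q=25/4 is in segment 2 (τ=9/4); S_2(τ)=-26177/6784

y_0=-4 y_1=5 y_2=4 y_3=-5 y_4=-3 y_5=4
S(25/4) = -26177/6784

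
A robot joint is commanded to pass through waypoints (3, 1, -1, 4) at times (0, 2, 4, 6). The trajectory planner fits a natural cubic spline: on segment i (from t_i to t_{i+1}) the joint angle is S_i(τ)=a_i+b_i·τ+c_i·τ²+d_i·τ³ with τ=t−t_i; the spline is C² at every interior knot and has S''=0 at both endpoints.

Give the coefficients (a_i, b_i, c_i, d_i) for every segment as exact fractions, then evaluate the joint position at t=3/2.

Δ: Δ0=-1, Δ1=-1, Δ2=5/2
row 1: diag=8, rhs=0; c'=1/4, d'=0
row 2: denom=8−2·1/4=15/2; d'=(21−2·0)/(15/2)=14/5
back: M2=14/5
back: M1=0−1/4·14/5=-7/10
M: M0=0, M1=-7/10, M2=14/5, M3=0
seg 0: a=3, c=M0/2=0, d=(M1−M0)/(6·2)=-7/120, b=Δ0−h0·(2M0+M1)/6=-23/30
seg 1: a=1, c=M1/2=-7/20, d=(M2−M1)/(6·2)=7/24, b=Δ1−h1·(2M1+M2)/6=-22/15
seg 2: a=-1, c=M2/2=7/5, d=(M3−M2)/(6·2)=-7/30, b=Δ2−h2·(2M2+M3)/6=19/30
t_q=3/2 → seg 0, τ=3/2; S=3+-23/30·τ+0·τ²+-7/120·τ³=529/320

  seg 0: a=3 b=-23/30 c=0 d=-7/120
  seg 1: a=1 b=-22/15 c=-7/20 d=7/24
  seg 2: a=-1 b=19/30 c=7/5 d=-7/30
S(3/2) = 529/320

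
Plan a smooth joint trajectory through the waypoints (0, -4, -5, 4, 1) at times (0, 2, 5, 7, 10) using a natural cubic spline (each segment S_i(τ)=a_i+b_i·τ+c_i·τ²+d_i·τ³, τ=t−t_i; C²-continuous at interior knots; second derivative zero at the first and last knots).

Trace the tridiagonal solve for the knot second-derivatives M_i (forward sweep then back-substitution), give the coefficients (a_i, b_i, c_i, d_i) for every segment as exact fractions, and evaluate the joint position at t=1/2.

Δ: Δ0=-2, Δ1=-1/3, Δ2=9/2, Δ3=-1
row 1: diag=10, rhs=10; c'=3/10, d'=1
row 2: denom=10−3·3/10=91/10; d'=(29−3·1)/(91/10)=20/7
row 3: denom=10−2·20/91=870/91; d'=(-33−2·20/7)/(870/91)=-3523/870
back: M3=-3523/870
back: M2=20/7−20/91·-3523/870=326/87
back: M1=1−3/10·326/87=-18/145
M: M0=0, M1=-18/145, M2=326/87, M3=-3523/870, M4=0
seg 0: a=0, c=M0/2=0, d=(M1−M0)/(6·2)=-3/290, b=Δ0−h0·(2M0+M1)/6=-284/145
seg 1: a=-4, c=M1/2=-9/145, d=(M2−M1)/(6·3)=842/3915, b=Δ1−h1·(2M1+M2)/6=-302/145
seg 2: a=-5, c=M2/2=163/87, d=(M3−M2)/(6·2)=-2261/3480, b=Δ2−h2·(2M2+M3)/6=486/145
seg 3: a=4, c=M3/2=-3523/1740, d=(M4−M3)/(6·3)=3523/15660, b=Δ3−h3·(2M3+M4)/6=2653/870
t_q=1/2 → seg 0, τ=1/2; S=0+-284/145·τ+0·τ²+-3/290·τ³=-455/464

  seg 0: a=0 b=-284/145 c=0 d=-3/290
  seg 1: a=-4 b=-302/145 c=-9/145 d=842/3915
  seg 2: a=-5 b=486/145 c=163/87 d=-2261/3480
  seg 3: a=4 b=2653/870 c=-3523/1740 d=3523/15660
S(1/2) = -455/464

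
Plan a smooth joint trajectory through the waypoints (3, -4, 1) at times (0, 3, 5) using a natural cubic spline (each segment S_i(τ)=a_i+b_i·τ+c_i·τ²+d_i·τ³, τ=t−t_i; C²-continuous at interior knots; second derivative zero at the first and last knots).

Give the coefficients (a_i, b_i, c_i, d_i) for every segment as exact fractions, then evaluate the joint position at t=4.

Δ: Δ0=-7/3, Δ1=5/2
row 1: diag=10, rhs=29; c'=1/5, d'=29/10
back: M1=29/10
M: M0=0, M1=29/10, M2=0
seg 0: a=3, c=M0/2=0, d=(M1−M0)/(6·3)=29/180, b=Δ0−h0·(2M0+M1)/6=-227/60
seg 1: a=-4, c=M1/2=29/20, d=(M2−M1)/(6·2)=-29/120, b=Δ1−h1·(2M1+M2)/6=17/30
t_q=4 → seg 1, τ=1; S=-4+17/30·τ+29/20·τ²+-29/120·τ³=-89/40

  seg 0: a=3 b=-227/60 c=0 d=29/180
  seg 1: a=-4 b=17/30 c=29/20 d=-29/120
S(4) = -89/40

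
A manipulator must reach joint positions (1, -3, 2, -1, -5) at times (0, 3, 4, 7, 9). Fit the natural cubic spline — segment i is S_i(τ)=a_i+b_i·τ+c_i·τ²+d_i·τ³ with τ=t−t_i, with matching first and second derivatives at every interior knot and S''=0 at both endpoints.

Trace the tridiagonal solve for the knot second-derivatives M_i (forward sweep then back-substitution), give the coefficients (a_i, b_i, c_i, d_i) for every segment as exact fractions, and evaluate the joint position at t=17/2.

Δ: Δ0=-4/3, Δ1=5, Δ2=-1, Δ3=-2
row 1: diag=8, rhs=38; c'=1/8, d'=19/4
row 2: denom=8−1·1/8=63/8; d'=(-36−1·19/4)/(63/8)=-326/63
row 3: denom=10−3·8/21=62/7; d'=(-6−3·-326/63)/(62/7)=100/93
back: M3=100/93
back: M2=-326/63−8/21·100/93=-1558/279
back: M1=19/4−1/8·-1558/279=1520/279
M: M0=0, M1=1520/279, M2=-1558/279, M3=100/93, M4=0
seg 0: a=1, c=M0/2=0, d=(M1−M0)/(6·3)=760/2511, b=Δ0−h0·(2M0+M1)/6=-1132/279
seg 1: a=-3, c=M1/2=760/279, d=(M2−M1)/(6·1)=-57/31, b=Δ1−h1·(2M1+M2)/6=1148/279
seg 2: a=2, c=M2/2=-779/279, d=(M3−M2)/(6·3)=929/2511, b=Δ2−h2·(2M2+M3)/6=1129/279
seg 3: a=-1, c=M3/2=50/93, d=(M4−M3)/(6·2)=-25/279, b=Δ3−h3·(2M3+M4)/6=-758/279
t_q=17/2 → seg 3, τ=3/2; S=-1+-758/279·τ+50/93·τ²+-25/279·τ³=-3101/744

  seg 0: a=1 b=-1132/279 c=0 d=760/2511
  seg 1: a=-3 b=1148/279 c=760/279 d=-57/31
  seg 2: a=2 b=1129/279 c=-779/279 d=929/2511
  seg 3: a=-1 b=-758/279 c=50/93 d=-25/279
S(17/2) = -3101/744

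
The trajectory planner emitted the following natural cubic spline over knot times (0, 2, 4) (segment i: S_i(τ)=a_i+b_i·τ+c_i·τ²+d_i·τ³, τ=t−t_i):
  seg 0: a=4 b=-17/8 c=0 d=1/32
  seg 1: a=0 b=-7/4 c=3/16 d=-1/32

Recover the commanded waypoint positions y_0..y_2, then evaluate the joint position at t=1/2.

y_0 = S_0(0) = a_0 = 4
y_1 = S_1(0) = a_1 = 0
y_2 = S_1(2) = -3
t_q=1/2 is in segment 0 (τ=1/2); S_0(τ)=753/256

y_0=4 y_1=0 y_2=-3
S(1/2) = 753/256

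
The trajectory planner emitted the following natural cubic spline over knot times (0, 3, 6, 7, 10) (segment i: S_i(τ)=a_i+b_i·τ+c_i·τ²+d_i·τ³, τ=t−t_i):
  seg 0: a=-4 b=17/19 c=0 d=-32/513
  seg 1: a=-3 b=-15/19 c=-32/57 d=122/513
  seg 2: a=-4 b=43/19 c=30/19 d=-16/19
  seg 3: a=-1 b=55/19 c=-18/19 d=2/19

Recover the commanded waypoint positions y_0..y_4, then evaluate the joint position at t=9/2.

y_0=-4 y_1=-3 y_2=-4 y_3=-1 y_4=2
S(9/2) = -353/76

y_0 = S_0(0) = a_0 = -4
y_1 = S_1(0) = a_1 = -3
y_2 = S_2(0) = a_2 = -4
y_3 = S_3(0) = a_3 = -1
y_4 = S_3(3) = 2
t_q=9/2 is in segment 1 (τ=3/2); S_1(τ)=-353/76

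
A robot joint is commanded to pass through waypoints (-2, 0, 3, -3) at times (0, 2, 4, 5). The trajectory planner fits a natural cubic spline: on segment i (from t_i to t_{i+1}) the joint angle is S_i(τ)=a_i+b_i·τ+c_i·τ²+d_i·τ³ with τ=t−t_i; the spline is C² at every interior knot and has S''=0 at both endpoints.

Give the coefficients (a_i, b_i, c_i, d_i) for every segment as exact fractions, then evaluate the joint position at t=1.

  seg 0: a=-2 b=2/11 c=0 d=9/44
  seg 1: a=0 b=29/11 c=27/22 d=-79/88
  seg 2: a=3 b=-71/22 c=-183/44 d=61/44
S(1) = -71/44

Δ: Δ0=1, Δ1=3/2, Δ2=-6
row 1: diag=8, rhs=3; c'=1/4, d'=3/8
row 2: denom=6−2·1/4=11/2; d'=(-45−2·3/8)/(11/2)=-183/22
back: M2=-183/22
back: M1=3/8−1/4·-183/22=27/11
M: M0=0, M1=27/11, M2=-183/22, M3=0
seg 0: a=-2, c=M0/2=0, d=(M1−M0)/(6·2)=9/44, b=Δ0−h0·(2M0+M1)/6=2/11
seg 1: a=0, c=M1/2=27/22, d=(M2−M1)/(6·2)=-79/88, b=Δ1−h1·(2M1+M2)/6=29/11
seg 2: a=3, c=M2/2=-183/44, d=(M3−M2)/(6·1)=61/44, b=Δ2−h2·(2M2+M3)/6=-71/22
t_q=1 → seg 0, τ=1; S=-2+2/11·τ+0·τ²+9/44·τ³=-71/44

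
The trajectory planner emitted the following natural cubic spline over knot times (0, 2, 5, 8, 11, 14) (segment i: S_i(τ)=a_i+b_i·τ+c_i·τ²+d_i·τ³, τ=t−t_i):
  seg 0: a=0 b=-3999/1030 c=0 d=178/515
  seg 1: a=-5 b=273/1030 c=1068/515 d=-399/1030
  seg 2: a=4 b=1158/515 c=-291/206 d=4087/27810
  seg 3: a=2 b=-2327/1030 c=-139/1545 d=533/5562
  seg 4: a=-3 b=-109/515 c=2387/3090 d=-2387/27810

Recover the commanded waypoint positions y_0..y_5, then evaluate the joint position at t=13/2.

y_0=0 y_1=-5 y_2=4 y_3=2 y_4=-3 y_5=1
S(13/2) = 38649/8240

y_0 = S_0(0) = a_0 = 0
y_1 = S_1(0) = a_1 = -5
y_2 = S_2(0) = a_2 = 4
y_3 = S_3(0) = a_3 = 2
y_4 = S_4(0) = a_4 = -3
y_5 = S_4(3) = 1
t_q=13/2 is in segment 2 (τ=3/2); S_2(τ)=38649/8240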